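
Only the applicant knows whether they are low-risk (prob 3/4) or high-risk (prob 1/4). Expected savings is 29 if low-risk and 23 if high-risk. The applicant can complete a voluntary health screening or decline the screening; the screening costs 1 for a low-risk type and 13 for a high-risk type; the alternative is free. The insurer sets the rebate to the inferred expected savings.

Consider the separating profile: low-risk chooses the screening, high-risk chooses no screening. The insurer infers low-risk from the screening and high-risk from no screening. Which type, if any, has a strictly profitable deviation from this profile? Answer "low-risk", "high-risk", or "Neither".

The screening pays 29; no screening pays 23.
low-risk: assigned the screening, nets 29 − 1 = 28; deviating to no screening nets 23.
high-risk: assigned no screening, nets 23; deviating to the screening nets 29 − 13 = 16.
Both types strictly prefer their assigned action; no profitable deviation.

Neither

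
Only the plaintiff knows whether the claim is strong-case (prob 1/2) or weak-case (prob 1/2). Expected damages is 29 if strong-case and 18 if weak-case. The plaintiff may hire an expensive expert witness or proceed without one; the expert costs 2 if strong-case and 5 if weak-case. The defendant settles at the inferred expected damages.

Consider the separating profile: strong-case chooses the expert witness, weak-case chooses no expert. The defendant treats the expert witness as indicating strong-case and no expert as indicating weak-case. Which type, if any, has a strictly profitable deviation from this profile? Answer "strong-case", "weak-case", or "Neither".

weak-case

The expert witness pays 29; no expert pays 18.
strong-case: assigned the expert witness, nets 29 − 2 = 27; deviating to no expert nets 18.
weak-case: assigned no expert, nets 18; deviating to the expert witness nets 29 − 5 = 24.
The weak-case type gains 6 by deviating.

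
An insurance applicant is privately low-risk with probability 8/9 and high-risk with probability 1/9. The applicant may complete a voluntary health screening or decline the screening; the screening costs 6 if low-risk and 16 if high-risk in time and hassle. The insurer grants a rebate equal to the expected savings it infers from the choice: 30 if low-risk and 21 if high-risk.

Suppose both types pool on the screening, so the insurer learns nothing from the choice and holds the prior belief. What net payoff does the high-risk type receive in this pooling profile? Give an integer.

13

Pooled rebate = 8/9·30 + 1/9·21 = 29.
high-risk pays cost 16 for the screening, so net payoff = 29 − 16 = 13.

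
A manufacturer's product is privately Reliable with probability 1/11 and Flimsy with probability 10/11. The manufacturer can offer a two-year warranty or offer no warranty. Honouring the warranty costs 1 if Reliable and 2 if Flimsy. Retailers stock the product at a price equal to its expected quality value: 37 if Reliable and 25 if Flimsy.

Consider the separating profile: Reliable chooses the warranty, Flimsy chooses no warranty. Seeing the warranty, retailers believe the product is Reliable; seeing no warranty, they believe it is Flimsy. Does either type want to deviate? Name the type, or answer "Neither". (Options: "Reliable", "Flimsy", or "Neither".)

Flimsy

The warranty pays 37; no warranty pays 25.
Reliable: assigned the warranty, nets 37 − 1 = 36; deviating to no warranty nets 25.
Flimsy: assigned no warranty, nets 25; deviating to the warranty nets 37 − 2 = 35.
The Flimsy type gains 10 by deviating.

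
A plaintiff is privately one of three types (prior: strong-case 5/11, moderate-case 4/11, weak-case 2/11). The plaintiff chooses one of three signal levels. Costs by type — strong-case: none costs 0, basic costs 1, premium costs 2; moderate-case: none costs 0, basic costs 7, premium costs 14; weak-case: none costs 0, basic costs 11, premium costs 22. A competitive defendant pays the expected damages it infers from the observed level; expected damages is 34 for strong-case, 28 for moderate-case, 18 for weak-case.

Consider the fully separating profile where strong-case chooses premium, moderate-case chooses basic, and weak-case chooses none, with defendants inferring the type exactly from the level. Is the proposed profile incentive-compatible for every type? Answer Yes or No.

Separating settlements: premium → 34, basic → 28, none → 18.
strong-case (assigned premium): none: 18 − 0 = 18; basic: 28 − 1 = 27; premium: 34 − 2 = 32. strong-case stays.
moderate-case (assigned basic): none: 18 − 0 = 18; basic: 28 − 7 = 21; premium: 34 − 14 = 20. moderate-case stays.
weak-case (assigned none): none: 18 − 0 = 18; basic: 28 − 11 = 17; premium: 34 − 22 = 12. weak-case stays.
Every type prefers its assigned level; separation holds.

Yes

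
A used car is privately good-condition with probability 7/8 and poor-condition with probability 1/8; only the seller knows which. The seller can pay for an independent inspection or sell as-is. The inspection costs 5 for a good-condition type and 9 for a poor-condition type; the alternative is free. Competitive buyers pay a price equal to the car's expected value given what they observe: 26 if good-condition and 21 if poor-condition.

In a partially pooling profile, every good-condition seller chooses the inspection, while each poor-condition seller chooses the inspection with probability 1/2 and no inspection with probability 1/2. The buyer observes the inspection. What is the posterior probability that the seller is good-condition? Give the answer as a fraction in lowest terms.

14/15

P(the inspection) = (7/8)·1 + (1/8)·(1/2) = 15/16.
By Bayes' rule, P(good-condition | the inspection) = (7/8) / (15/16) = 14/15.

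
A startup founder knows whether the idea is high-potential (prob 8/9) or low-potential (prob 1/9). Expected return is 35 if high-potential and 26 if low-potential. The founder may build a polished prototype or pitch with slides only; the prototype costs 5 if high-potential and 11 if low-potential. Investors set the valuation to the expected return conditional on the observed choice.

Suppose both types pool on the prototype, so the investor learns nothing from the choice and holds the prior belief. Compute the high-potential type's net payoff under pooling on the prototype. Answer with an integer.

Pooled valuation = 8/9·35 + 1/9·26 = 34.
high-potential pays cost 5 for the prototype, so net payoff = 34 − 5 = 29.

29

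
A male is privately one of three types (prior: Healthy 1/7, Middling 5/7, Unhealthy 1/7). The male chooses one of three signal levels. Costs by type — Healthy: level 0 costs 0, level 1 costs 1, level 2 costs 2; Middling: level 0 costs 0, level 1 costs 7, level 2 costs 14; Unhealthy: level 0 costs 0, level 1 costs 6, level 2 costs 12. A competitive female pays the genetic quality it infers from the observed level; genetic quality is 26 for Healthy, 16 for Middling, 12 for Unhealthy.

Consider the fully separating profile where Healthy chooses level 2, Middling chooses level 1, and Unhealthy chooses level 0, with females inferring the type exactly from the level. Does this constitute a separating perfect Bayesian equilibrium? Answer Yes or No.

Separating mating payoffs: level 2 → 26, level 1 → 16, level 0 → 12.
Healthy (assigned level 2): level 0: 12 − 0 = 12; level 1: 16 − 1 = 15; level 2: 26 − 2 = 24. Healthy stays.
Middling (assigned level 1): level 0: 12 − 0 = 12; level 1: 16 − 7 = 9; level 2: 26 − 14 = 12. Middling prefers level 0.
Unhealthy (assigned level 0): level 0: 12 − 0 = 12; level 1: 16 − 6 = 10; level 2: 26 − 12 = 14. Unhealthy prefers level 2.
At least one type deviates; the separating profile fails.

No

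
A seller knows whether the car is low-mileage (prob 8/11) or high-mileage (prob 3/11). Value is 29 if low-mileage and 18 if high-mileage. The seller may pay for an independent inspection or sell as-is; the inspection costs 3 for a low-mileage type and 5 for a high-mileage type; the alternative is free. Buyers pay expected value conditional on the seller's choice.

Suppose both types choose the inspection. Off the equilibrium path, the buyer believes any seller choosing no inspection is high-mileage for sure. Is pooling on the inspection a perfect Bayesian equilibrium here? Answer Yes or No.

Yes

On path, the buyer holds the prior and pays 8/11·29 + 3/11·18 = 26. Off path (no inspection), believing high-mileage, it pays 18.
low-mileage: the inspection nets 26 − 3 = 23; no inspection nets 18. low-mileage stays.
high-mileage: the inspection nets 26 − 5 = 21; no inspection nets 18. high-mileage stays.
No type deviates, so pooling is sustained.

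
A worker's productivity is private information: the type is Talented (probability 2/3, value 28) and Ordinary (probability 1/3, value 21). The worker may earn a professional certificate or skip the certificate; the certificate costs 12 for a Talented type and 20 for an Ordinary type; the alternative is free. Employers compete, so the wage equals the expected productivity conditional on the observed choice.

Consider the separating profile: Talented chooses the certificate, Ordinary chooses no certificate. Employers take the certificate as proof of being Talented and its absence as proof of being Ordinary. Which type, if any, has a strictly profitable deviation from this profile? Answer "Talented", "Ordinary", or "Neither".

The certificate pays 28; no certificate pays 21.
Talented: assigned the certificate, nets 28 − 12 = 16; deviating to no certificate nets 21.
Ordinary: assigned no certificate, nets 21; deviating to the certificate nets 28 − 20 = 8.
The Talented type gains 5 by deviating.

Talented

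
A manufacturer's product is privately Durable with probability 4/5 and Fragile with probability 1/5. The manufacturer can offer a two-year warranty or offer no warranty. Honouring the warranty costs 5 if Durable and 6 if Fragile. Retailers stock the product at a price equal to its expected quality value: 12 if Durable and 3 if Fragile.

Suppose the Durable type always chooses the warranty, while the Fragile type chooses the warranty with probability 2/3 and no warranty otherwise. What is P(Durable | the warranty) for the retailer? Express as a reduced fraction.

6/7

P(the warranty) = (4/5)·1 + (1/5)·(2/3) = 14/15.
By Bayes' rule, P(Durable | the warranty) = (4/5) / (14/15) = 6/7.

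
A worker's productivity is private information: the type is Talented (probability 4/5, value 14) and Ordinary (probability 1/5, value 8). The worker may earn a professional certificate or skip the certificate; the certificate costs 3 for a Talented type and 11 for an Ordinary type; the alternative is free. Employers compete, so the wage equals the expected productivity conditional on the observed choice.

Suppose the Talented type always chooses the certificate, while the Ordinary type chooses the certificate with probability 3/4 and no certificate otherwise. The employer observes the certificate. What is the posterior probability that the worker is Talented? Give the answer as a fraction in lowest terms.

P(the certificate) = (4/5)·1 + (1/5)·(3/4) = 19/20.
By Bayes' rule, P(Talented | the certificate) = (4/5) / (19/20) = 16/19.

16/19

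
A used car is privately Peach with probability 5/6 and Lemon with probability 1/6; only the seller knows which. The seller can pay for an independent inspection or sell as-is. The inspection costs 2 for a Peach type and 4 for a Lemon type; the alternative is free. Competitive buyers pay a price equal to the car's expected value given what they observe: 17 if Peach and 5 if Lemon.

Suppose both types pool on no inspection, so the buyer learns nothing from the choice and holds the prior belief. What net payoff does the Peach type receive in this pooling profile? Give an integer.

15

Pooled price = 5/6·17 + 1/6·5 = 15.
Peach pays no cost for no inspection, so net payoff = 15.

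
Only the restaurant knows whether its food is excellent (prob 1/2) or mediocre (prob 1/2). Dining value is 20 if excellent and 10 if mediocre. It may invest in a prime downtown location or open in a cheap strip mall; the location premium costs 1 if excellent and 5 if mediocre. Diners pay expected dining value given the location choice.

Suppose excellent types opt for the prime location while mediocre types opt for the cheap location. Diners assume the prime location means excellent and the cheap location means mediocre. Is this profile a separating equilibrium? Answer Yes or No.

Under these beliefs, the prime location earns price premium 20 and the cheap location earns price premium 10.
excellent: the prime location nets 20 − 1 = 19; the cheap location nets 10. excellent prefers the prime location.
mediocre: the prime location nets 20 − 5 = 15; the cheap location nets 10. mediocre would deviate to the prime location.
mediocre has a profitable deviation, so the profile is not an equilibrium.

No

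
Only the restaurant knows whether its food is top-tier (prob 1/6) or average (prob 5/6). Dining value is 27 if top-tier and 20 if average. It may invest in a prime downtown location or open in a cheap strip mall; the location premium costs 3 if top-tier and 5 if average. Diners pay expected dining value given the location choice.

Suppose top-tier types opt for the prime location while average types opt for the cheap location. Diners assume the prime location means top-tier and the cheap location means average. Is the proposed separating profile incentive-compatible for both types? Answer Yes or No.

No

Under these beliefs, the prime location earns price premium 27 and the cheap location earns price premium 20.
top-tier: the prime location nets 27 − 3 = 24; the cheap location nets 20. top-tier prefers the prime location.
average: the prime location nets 27 − 5 = 22; the cheap location nets 20. average would deviate to the prime location.
average has a profitable deviation, so the profile is not an equilibrium.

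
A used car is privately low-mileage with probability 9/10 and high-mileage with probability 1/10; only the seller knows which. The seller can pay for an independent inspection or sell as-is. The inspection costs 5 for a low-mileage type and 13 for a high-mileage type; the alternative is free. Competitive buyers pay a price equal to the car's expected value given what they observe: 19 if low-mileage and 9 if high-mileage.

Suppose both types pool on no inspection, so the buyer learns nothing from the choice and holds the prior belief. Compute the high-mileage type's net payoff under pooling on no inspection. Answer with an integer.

Pooled price = 9/10·19 + 1/10·9 = 18.
high-mileage pays no cost for no inspection, so net payoff = 18.

18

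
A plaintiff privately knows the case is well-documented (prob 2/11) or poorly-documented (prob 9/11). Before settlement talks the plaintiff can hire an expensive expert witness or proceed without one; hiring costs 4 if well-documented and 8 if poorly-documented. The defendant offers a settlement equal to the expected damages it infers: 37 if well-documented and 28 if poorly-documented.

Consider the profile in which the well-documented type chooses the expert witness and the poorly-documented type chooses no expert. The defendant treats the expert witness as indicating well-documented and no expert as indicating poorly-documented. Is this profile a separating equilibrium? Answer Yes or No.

Under these beliefs, the expert witness earns settlement 37 and no expert earns settlement 28.
well-documented: the expert witness nets 37 − 4 = 33; no expert nets 28. well-documented prefers the expert witness.
poorly-documented: the expert witness nets 37 − 8 = 29; no expert nets 28. poorly-documented would deviate to the expert witness.
poorly-documented has a profitable deviation, so the profile is not an equilibrium.

No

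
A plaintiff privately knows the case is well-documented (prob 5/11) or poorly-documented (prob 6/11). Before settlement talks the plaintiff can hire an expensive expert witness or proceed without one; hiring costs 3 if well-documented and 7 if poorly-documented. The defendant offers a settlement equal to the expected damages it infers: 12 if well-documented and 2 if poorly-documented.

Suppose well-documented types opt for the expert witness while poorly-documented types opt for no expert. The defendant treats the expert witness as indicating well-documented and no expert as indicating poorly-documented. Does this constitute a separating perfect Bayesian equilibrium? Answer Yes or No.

No

Under these beliefs, the expert witness earns settlement 12 and no expert earns settlement 2.
well-documented: the expert witness nets 12 − 3 = 9; no expert nets 2. well-documented prefers the expert witness.
poorly-documented: the expert witness nets 12 − 7 = 5; no expert nets 2. poorly-documented would deviate to the expert witness.
poorly-documented has a profitable deviation, so the profile is not an equilibrium.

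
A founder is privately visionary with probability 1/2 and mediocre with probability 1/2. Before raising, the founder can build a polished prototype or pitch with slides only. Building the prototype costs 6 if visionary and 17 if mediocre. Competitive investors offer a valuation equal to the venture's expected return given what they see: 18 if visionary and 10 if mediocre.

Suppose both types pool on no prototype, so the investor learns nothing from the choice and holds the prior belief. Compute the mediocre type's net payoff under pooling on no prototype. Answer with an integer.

Pooled valuation = 1/2·18 + 1/2·10 = 14.
mediocre pays no cost for no prototype, so net payoff = 14.

14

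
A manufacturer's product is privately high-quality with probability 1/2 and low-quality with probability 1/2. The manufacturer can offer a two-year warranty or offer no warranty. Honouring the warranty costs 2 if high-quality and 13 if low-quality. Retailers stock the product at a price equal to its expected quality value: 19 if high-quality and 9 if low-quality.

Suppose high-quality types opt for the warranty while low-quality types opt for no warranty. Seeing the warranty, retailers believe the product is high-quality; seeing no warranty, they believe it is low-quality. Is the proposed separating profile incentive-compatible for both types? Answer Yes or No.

Yes

Under these beliefs, the warranty earns price 19 and no warranty earns price 9.
high-quality: the warranty nets 19 − 2 = 17; no warranty nets 9. high-quality prefers the warranty.
low-quality: the warranty nets 19 − 13 = 6; no warranty nets 9. low-quality prefers no warranty.
Neither type deviates, so the separating profile is an equilibrium.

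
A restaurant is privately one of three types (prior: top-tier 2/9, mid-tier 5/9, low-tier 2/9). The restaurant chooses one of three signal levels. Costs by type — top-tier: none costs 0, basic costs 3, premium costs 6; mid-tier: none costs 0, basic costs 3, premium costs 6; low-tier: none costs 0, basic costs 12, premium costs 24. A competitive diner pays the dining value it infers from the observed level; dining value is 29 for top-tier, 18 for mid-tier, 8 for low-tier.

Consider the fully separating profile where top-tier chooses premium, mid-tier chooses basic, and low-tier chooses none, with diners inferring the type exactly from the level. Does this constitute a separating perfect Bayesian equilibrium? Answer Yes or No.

Separating price premiums: premium → 29, basic → 18, none → 8.
top-tier (assigned premium): none: 8 − 0 = 8; basic: 18 − 3 = 15; premium: 29 − 6 = 23. top-tier stays.
mid-tier (assigned basic): none: 8 − 0 = 8; basic: 18 − 3 = 15; premium: 29 − 6 = 23. mid-tier prefers premium.
low-tier (assigned none): none: 8 − 0 = 8; basic: 18 − 12 = 6; premium: 29 − 24 = 5. low-tier stays.
At least one type deviates; the separating profile fails.

No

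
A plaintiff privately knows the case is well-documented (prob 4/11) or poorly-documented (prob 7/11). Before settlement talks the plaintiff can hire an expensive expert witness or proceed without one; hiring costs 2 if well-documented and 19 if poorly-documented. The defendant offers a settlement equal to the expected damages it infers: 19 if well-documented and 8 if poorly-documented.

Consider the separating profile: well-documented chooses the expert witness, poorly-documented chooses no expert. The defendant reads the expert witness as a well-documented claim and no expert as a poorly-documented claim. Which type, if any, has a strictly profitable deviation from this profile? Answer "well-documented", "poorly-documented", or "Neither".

The expert witness pays 19; no expert pays 8.
well-documented: assigned the expert witness, nets 19 − 2 = 17; deviating to no expert nets 8.
poorly-documented: assigned no expert, nets 8; deviating to the expert witness nets 19 − 19 = 0.
Both types strictly prefer their assigned action; no profitable deviation.

Neither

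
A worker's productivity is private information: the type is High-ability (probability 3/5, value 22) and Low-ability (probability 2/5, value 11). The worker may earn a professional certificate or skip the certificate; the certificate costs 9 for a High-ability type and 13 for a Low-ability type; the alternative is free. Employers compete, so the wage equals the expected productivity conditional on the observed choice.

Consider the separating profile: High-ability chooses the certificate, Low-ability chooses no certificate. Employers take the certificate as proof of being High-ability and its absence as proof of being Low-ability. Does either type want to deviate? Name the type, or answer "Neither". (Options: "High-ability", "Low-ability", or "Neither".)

The certificate pays 22; no certificate pays 11.
High-ability: assigned the certificate, nets 22 − 9 = 13; deviating to no certificate nets 11.
Low-ability: assigned no certificate, nets 11; deviating to the certificate nets 22 − 13 = 9.
Both types strictly prefer their assigned action; no profitable deviation.

Neither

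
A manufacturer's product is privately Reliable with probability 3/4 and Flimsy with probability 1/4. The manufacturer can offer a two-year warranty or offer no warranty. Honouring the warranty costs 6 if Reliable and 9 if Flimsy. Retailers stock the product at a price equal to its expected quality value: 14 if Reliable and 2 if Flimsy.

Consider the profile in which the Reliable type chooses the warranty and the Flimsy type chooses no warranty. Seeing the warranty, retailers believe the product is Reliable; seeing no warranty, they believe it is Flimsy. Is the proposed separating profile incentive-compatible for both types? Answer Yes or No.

No

Under these beliefs, the warranty earns price 14 and no warranty earns price 2.
Reliable: the warranty nets 14 − 6 = 8; no warranty nets 2. Reliable prefers the warranty.
Flimsy: the warranty nets 14 − 9 = 5; no warranty nets 2. Flimsy would deviate to the warranty.
Flimsy has a profitable deviation, so the profile is not an equilibrium.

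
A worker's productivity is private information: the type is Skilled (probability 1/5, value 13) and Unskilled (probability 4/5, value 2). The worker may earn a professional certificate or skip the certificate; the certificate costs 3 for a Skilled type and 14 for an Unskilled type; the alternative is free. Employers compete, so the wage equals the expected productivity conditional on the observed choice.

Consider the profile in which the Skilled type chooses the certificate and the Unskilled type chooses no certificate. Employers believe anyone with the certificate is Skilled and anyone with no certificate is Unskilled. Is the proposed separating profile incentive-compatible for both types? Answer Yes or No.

Under these beliefs, the certificate earns wage 13 and no certificate earns wage 2.
Skilled: the certificate nets 13 − 3 = 10; no certificate nets 2. Skilled prefers the certificate.
Unskilled: the certificate nets 13 − 14 = -1; no certificate nets 2. Unskilled prefers no certificate.
Neither type deviates, so the separating profile is an equilibrium.

Yes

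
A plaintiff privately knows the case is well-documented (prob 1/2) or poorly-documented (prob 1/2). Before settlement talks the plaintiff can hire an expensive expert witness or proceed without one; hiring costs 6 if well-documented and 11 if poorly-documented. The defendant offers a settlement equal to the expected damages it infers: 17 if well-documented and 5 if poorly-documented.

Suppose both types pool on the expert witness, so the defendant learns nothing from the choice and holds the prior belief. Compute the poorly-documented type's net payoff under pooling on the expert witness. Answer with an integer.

0

Pooled settlement = 1/2·17 + 1/2·5 = 11.
poorly-documented pays cost 11 for the expert witness, so net payoff = 11 − 11 = 0.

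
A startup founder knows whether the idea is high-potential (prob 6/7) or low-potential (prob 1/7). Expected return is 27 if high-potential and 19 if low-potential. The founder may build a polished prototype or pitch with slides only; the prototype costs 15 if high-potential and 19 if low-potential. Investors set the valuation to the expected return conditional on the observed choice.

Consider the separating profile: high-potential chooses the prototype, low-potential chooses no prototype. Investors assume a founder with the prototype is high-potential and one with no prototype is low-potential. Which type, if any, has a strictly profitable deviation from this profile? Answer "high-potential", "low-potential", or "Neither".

high-potential

The prototype pays 27; no prototype pays 19.
high-potential: assigned the prototype, nets 27 − 15 = 12; deviating to no prototype nets 19.
low-potential: assigned no prototype, nets 19; deviating to the prototype nets 27 − 19 = 8.
The high-potential type gains 7 by deviating.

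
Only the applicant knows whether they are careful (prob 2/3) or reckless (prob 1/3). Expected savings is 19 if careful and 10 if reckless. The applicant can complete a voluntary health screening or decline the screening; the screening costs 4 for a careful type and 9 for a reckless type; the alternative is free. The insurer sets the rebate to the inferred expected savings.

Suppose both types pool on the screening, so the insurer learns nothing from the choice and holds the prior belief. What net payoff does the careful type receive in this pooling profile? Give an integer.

12

Pooled rebate = 2/3·19 + 1/3·10 = 16.
careful pays cost 4 for the screening, so net payoff = 16 − 4 = 12.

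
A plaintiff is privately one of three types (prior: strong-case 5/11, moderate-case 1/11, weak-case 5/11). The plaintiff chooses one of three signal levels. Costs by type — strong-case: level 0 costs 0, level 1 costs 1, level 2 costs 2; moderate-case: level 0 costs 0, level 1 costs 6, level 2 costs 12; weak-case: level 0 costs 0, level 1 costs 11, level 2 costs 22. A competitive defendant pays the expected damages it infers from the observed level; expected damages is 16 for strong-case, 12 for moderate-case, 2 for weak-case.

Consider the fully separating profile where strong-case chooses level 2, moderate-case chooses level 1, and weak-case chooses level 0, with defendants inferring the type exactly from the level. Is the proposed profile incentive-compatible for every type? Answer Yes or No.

Separating settlements: level 2 → 16, level 1 → 12, level 0 → 2.
strong-case (assigned level 2): level 0: 2 − 0 = 2; level 1: 12 − 1 = 11; level 2: 16 − 2 = 14. strong-case stays.
moderate-case (assigned level 1): level 0: 2 − 0 = 2; level 1: 12 − 6 = 6; level 2: 16 − 12 = 4. moderate-case stays.
weak-case (assigned level 0): level 0: 2 − 0 = 2; level 1: 12 − 11 = 1; level 2: 16 − 22 = -6. weak-case stays.
Every type prefers its assigned level; separation holds.

Yes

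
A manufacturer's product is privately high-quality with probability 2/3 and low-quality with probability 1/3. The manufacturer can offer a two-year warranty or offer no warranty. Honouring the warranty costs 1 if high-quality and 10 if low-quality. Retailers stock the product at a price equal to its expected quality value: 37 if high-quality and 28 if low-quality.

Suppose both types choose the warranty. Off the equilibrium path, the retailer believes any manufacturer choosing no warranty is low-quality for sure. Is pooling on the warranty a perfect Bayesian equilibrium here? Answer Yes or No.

On path, the retailer holds the prior and pays 2/3·37 + 1/3·28 = 34. Off path (no warranty), believing low-quality, it pays 28.
high-quality: the warranty nets 34 − 1 = 33; no warranty nets 28. high-quality stays.
low-quality: the warranty nets 34 − 10 = 24; no warranty nets 28. low-quality would deviate.
A type deviates, so pooling fails.

No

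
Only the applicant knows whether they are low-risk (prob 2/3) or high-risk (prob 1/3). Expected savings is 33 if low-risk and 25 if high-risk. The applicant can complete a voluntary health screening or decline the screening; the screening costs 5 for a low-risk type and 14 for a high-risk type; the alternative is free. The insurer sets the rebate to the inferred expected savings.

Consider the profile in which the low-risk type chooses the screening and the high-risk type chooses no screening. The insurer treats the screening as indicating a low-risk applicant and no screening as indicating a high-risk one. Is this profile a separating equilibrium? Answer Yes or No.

Yes

Under these beliefs, the screening earns rebate 33 and no screening earns rebate 25.
low-risk: the screening nets 33 − 5 = 28; no screening nets 25. low-risk prefers the screening.
high-risk: the screening nets 33 − 14 = 19; no screening nets 25. high-risk prefers no screening.
Neither type deviates, so the separating profile is an equilibrium.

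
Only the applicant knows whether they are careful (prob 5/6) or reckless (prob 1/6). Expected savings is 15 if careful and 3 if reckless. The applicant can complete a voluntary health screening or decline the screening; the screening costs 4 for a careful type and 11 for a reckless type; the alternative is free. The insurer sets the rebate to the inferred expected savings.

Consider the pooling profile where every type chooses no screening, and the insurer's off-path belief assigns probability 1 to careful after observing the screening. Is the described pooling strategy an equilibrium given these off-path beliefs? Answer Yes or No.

On path, the insurer holds the prior and pays 5/6·15 + 1/6·3 = 13. Off path (the screening), believing careful, it pays 15.
careful: no screening nets 13; the screening nets 15 − 4 = 11. careful stays.
reckless: no screening nets 13; the screening nets 15 − 11 = 4. reckless stays.
No type deviates, so pooling is sustained.

Yes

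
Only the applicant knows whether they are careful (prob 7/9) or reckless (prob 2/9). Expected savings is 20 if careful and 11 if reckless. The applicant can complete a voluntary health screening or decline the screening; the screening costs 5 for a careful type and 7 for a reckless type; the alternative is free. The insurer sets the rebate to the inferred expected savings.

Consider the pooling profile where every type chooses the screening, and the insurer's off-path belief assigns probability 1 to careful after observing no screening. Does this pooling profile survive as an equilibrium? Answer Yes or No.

On path, the insurer holds the prior and pays 7/9·20 + 2/9·11 = 18. Off path (no screening), believing careful, it pays 20.
careful: the screening nets 18 − 5 = 13; no screening nets 20. careful would deviate.
reckless: the screening nets 18 − 7 = 11; no screening nets 20. reckless would deviate.
A type deviates, so pooling fails.

No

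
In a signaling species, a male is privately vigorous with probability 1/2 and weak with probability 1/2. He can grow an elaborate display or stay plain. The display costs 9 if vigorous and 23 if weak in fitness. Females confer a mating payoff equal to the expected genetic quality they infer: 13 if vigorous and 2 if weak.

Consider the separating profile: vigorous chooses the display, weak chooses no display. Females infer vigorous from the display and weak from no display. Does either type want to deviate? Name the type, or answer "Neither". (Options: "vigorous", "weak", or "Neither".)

Neither

The display pays 13; no display pays 2.
vigorous: assigned the display, nets 13 − 9 = 4; deviating to no display nets 2.
weak: assigned no display, nets 2; deviating to the display nets 13 − 23 = -10.
Both types strictly prefer their assigned action; no profitable deviation.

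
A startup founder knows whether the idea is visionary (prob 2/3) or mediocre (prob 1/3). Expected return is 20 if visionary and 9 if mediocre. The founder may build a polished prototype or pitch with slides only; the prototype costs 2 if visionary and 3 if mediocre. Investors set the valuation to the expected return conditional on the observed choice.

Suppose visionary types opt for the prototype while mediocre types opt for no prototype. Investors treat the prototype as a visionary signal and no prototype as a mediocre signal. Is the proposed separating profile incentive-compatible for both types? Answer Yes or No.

Under these beliefs, the prototype earns valuation 20 and no prototype earns valuation 9.
visionary: the prototype nets 20 − 2 = 18; no prototype nets 9. visionary prefers the prototype.
mediocre: the prototype nets 20 − 3 = 17; no prototype nets 9. mediocre would deviate to the prototype.
mediocre has a profitable deviation, so the profile is not an equilibrium.

No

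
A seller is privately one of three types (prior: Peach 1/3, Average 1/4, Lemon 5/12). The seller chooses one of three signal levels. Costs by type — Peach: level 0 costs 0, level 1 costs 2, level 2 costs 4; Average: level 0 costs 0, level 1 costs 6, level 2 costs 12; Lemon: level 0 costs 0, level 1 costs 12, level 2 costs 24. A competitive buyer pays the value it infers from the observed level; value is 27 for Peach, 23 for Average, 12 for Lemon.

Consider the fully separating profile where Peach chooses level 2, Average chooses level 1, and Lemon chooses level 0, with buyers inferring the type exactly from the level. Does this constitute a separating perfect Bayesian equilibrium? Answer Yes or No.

Separating prices: level 2 → 27, level 1 → 23, level 0 → 12.
Peach (assigned level 2): level 0: 12 − 0 = 12; level 1: 23 − 2 = 21; level 2: 27 − 4 = 23. Peach stays.
Average (assigned level 1): level 0: 12 − 0 = 12; level 1: 23 − 6 = 17; level 2: 27 − 12 = 15. Average stays.
Lemon (assigned level 0): level 0: 12 − 0 = 12; level 1: 23 − 12 = 11; level 2: 27 − 24 = 3. Lemon stays.
Every type prefers its assigned level; separation holds.

Yes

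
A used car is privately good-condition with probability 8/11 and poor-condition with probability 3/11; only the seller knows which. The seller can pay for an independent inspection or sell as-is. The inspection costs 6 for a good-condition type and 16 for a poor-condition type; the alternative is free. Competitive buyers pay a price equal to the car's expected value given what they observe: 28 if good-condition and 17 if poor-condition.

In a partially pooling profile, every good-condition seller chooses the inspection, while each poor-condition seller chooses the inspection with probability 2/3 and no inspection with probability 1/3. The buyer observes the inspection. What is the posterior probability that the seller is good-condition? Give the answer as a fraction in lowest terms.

P(the inspection) = (8/11)·1 + (3/11)·(2/3) = 10/11.
By Bayes' rule, P(good-condition | the inspection) = (8/11) / (10/11) = 4/5.

4/5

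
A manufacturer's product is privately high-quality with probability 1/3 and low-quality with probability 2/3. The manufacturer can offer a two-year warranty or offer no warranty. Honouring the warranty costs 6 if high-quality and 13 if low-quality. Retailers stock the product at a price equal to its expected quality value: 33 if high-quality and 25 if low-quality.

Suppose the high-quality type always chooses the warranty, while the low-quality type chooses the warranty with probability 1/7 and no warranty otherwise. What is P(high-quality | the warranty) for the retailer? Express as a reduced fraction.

P(the warranty) = (1/3)·1 + (2/3)·(1/7) = 3/7.
By Bayes' rule, P(high-quality | the warranty) = (1/3) / (3/7) = 7/9.

7/9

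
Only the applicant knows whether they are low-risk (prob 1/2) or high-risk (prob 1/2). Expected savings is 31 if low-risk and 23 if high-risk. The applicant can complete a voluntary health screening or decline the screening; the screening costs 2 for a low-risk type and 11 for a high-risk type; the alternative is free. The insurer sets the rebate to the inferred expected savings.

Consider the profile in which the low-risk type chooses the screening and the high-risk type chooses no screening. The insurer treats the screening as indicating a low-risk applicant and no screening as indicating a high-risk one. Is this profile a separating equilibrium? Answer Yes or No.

Under these beliefs, the screening earns rebate 31 and no screening earns rebate 23.
low-risk: the screening nets 31 − 2 = 29; no screening nets 23. low-risk prefers the screening.
high-risk: the screening nets 31 − 11 = 20; no screening nets 23. high-risk prefers no screening.
Neither type deviates, so the separating profile is an equilibrium.

Yes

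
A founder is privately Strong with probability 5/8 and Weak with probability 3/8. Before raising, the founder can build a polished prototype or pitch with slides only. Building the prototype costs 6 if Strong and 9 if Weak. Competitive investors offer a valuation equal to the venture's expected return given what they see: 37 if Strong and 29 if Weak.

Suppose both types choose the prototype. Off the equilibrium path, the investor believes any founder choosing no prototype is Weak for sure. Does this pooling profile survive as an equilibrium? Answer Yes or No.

No

On path, the investor holds the prior and pays 5/8·37 + 3/8·29 = 34. Off path (no prototype), believing Weak, it pays 29.
Strong: the prototype nets 34 − 6 = 28; no prototype nets 29. Strong would deviate.
Weak: the prototype nets 34 − 9 = 25; no prototype nets 29. Weak would deviate.
A type deviates, so pooling fails.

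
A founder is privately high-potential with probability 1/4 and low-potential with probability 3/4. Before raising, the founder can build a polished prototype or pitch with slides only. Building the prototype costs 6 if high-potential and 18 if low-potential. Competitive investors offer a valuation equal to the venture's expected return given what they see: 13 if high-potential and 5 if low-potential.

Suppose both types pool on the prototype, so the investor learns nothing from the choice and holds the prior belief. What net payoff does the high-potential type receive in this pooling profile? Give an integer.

1

Pooled valuation = 1/4·13 + 3/4·5 = 7.
high-potential pays cost 6 for the prototype, so net payoff = 7 − 6 = 1.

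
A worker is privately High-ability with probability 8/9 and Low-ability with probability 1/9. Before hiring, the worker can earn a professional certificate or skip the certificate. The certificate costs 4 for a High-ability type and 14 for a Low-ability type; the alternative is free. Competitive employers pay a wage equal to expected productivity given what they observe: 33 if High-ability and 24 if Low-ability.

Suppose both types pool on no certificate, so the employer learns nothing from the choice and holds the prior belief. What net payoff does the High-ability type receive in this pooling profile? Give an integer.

32

Pooled wage = 8/9·33 + 1/9·24 = 32.
High-ability pays no cost for no certificate, so net payoff = 32.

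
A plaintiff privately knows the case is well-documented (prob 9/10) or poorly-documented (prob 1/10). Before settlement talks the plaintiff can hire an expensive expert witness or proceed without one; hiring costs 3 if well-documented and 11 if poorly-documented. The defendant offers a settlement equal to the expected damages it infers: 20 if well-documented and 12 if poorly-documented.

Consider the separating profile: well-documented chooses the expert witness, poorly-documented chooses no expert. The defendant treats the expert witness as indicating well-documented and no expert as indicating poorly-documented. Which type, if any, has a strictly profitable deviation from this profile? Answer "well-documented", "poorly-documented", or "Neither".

Neither

The expert witness pays 20; no expert pays 12.
well-documented: assigned the expert witness, nets 20 − 3 = 17; deviating to no expert nets 12.
poorly-documented: assigned no expert, nets 12; deviating to the expert witness nets 20 − 11 = 9.
Both types strictly prefer their assigned action; no profitable deviation.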